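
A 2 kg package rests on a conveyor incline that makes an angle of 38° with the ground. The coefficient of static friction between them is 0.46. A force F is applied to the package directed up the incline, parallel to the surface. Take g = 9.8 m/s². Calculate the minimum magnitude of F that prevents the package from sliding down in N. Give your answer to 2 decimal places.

4.96 N

The normal force is N = mg cos 38° = 15.445 N. With F at its minimum the package is on the verge of sliding down, so static friction is at its maximum μ_s N = 0.46 × 15.445 = 7.105 N and acts up the slope.
Equilibrium along the incline: F + μ_s N = mg sin 38°, so F = 12.067 − 7.105 = 4.962 N.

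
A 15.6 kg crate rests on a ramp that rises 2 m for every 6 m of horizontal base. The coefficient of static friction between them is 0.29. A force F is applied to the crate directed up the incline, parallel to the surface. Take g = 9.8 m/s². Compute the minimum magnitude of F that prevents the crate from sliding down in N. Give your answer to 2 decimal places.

The normal force is N = mg cos 18.43° = 145.035 N. With F at its minimum the crate is on the verge of sliding down, so static friction is at its maximum μ_s N = 0.29 × 145.035 = 42.060 N and acts up the slope.
Equilibrium along the incline: F + μ_s N = mg sin 18.43°, so F = 48.345 − 42.060 = 6.285 N.

6.28 N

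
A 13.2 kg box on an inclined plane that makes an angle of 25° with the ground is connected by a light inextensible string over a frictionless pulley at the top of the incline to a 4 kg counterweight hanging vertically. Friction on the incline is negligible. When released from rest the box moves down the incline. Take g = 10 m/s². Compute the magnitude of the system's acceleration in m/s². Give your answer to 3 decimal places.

0.918 m/s²

For the box on the incline: the weight component along the slope is m₁g sin 25° = 13.2 × 10 × 0.4226 = 55.783 N and the normal force is N = m₁g cos 25° = 119.633 N.
Newton's second law for the box (down-slope positive): 55.783 − T = 13.2 a. For the hanging counterweight (upward positive): T − 4 × 10 = 4 a.
Adding the two equations eliminates T: 15.783 = 17.2 a, so a = 0.9176 m/s².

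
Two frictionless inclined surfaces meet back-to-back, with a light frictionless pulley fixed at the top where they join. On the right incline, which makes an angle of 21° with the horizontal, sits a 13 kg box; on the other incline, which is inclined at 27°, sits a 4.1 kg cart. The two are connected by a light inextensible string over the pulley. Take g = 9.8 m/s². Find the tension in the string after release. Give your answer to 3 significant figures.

Resolve each weight along its own incline: the 13 kg mass has component 13 × 9.8 × sin 21° = 45.656 N down its slope, and the 4.1 kg mass has 4.1 × 9.8 × sin 27° = 18.241 N down its slope.
The 13 kg side's 45.656 N exceeds the other side's 18.241 N, so that mass slides down and the 4.1 kg mass slides up. Taking that direction as positive, Newton's second law for the whole system gives 45.656 − 18.241 = (13 + 4.1) a, so a = 27.415 / 17.1 = 1.6032 m/s².
For the 4.1 kg mass (up-slope positive): T − 18.241 = 4.1 × 1.6032, so T = 24.814 N.

24.8 N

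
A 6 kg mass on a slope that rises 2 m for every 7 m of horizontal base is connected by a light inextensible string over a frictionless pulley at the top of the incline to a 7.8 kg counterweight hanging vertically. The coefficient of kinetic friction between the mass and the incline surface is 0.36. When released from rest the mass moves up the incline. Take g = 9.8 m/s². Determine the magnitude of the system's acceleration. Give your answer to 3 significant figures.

For the mass on the incline: the weight component along the slope is m₁g sin 15.95° = 6 × 9.8 × 0.2747 = 16.152 N and the normal force is N = m₁g cos 15.95° = 56.538 N.
Kinetic friction opposes the mass's motion up the incline: f = μN = 0.36 × 56.538 = 20.354 N acting down the slope.
Newton's second law for the mass (up-slope positive): T − 16.152 − 20.354 = 6 a. For the hanging counterweight (downward positive): 7.8 × 9.8 − T = 7.8 a.
Adding the two equations eliminates T: 39.934 = 13.8 a, so a = 2.8938 m/s².

2.89 m/s²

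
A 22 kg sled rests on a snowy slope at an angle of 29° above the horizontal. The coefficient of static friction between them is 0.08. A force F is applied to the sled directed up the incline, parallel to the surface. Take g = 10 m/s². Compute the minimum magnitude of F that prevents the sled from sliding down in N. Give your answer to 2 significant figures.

91 N

The normal force is N = mg cos 29° = 192.416 N. With F at its minimum the sled is on the verge of sliding down, so static friction is at its maximum μ_s N = 0.08 × 192.416 = 15.393 N and acts up the slope.
Equilibrium along the incline: F + μ_s N = mg sin 29°, so F = 106.658 − 15.393 = 91.265 N.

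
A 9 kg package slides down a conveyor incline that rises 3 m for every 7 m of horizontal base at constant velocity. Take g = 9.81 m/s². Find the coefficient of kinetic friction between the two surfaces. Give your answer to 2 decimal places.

0.43

At constant velocity the net force along the incline is zero: mg sin 23.20° = μ mg cos 23.20°.
So μ = tan 23.20° = 0.3939 / 0.9191 = 0.4286.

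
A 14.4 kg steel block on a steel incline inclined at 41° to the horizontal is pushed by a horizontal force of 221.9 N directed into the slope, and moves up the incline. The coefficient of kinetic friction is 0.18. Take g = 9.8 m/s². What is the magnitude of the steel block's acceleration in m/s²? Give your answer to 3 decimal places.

2.049 m/s²

The horizontal push has components F cos 41° = 221.9 × 0.7547 = 167.468 N up the incline and F sin 41° = 221.9 × 0.6561 = 145.589 N pressing into the surface.
The normal force is therefore N = mg cos 41° + F sin 41° = 106.503 + 145.589 = 252.092 N, and kinetic friction down the slope is μN = 0.18 × 252.092 = 45.377 N.
Along the incline: F cos 41° − mg sin 41° − μN = ma, so 167.468 − 92.589 − 45.377 = 14.4 a, giving a = 2.0487 m/s².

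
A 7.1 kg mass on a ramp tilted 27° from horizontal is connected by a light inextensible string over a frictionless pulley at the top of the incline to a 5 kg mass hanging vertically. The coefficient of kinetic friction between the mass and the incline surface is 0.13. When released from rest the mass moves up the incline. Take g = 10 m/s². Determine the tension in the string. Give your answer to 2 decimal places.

For the mass on the incline: the weight component along the slope is m₁g sin 27° = 7.1 × 10 × 0.4540 = 32.234 N and the normal force is N = m₁g cos 27° = 63.261 N.
Kinetic friction opposes the mass's motion up the incline: f = μN = 0.13 × 63.261 = 8.224 N acting down the slope.
Newton's second law for the mass (up-slope positive): T − 32.234 − 8.224 = 7.1 a. For the hanging mass (downward positive): 5 × 10 − T = 5 a.
Adding the two equations eliminates T: 9.542 = 12.1 a, so a = 0.7886 m/s².
Then from the hanging mass's equation, T = 5 × (10 − 0.7886) = 46.057 N.

46.06 N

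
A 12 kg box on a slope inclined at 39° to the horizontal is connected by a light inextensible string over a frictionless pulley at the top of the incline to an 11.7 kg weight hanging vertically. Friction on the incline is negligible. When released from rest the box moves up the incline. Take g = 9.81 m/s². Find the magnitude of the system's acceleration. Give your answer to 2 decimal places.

For the box on the incline: the weight component along the slope is m₁g sin 39° = 12 × 9.81 × 0.6293 = 74.081 N and the normal force is N = m₁g cos 39° = 91.486 N.
Newton's second law for the box (up-slope positive): T − 74.081 = 12 a. For the hanging weight (downward positive): 11.7 × 9.81 − T = 11.7 a.
Adding the two equations eliminates T: 40.696 = 23.7 a, so a = 1.7171 m/s².

1.72 m/s²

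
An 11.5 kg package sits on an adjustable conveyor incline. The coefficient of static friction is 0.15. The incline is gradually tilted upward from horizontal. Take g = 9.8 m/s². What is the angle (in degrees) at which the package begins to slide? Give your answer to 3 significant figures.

8.53°

At the threshold of sliding, static friction is at its maximum μ_s N and exactly balances the weight component along the incline: mg sin θ = μ_s mg cos θ.
Hence tan θ = μ_s = 0.15, so θ = arctan(0.15) = 8.5308°.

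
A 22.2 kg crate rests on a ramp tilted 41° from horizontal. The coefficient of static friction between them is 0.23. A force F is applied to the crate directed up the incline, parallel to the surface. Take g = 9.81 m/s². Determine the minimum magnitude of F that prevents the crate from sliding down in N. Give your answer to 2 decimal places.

105.07 N

The normal force is N = mg cos 41° = 164.362 N. With F at its minimum the crate is on the verge of sliding down, so static friction is at its maximum μ_s N = 0.23 × 164.362 = 37.803 N and acts up the slope.
Equilibrium along the incline: F + μ_s N = mg sin 41°, so F = 142.878 − 37.803 = 105.075 N.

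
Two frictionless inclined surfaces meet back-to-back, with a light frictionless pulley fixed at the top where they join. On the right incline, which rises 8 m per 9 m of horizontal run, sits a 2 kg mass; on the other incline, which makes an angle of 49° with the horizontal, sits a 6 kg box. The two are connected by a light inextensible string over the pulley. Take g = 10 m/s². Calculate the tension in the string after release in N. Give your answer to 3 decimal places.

21.286 N

Resolve each weight along its own incline: the 2 kg mass has component 2 × 10 × sin 41.63° = 13.287 N down its slope, and the 6 kg mass has 6 × 10 × sin 49° = 45.283 N down its slope.
The 6 kg side's 45.283 N exceeds the other side's 13.287 N, so that mass slides down and the 2 kg mass slides up. Taking that direction as positive, Newton's second law for the whole system gives 45.283 − 13.287 = (2 + 6) a, so a = 31.996 / 8 = 3.9995 m/s².
For the 2 kg mass (up-slope positive): T − 13.287 = 2 × 3.9995, so T = 21.286 N.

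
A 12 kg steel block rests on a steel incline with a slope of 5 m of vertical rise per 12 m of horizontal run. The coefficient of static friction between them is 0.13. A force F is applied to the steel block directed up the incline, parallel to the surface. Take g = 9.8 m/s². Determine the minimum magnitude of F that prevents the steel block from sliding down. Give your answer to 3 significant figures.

31.1 N

The normal force is N = mg cos 22.62° = 108.554 N. With F at its minimum the steel block is on the verge of sliding down, so static friction is at its maximum μ_s N = 0.13 × 108.554 = 14.112 N and acts up the slope.
Equilibrium along the incline: F + μ_s N = mg sin 22.62°, so F = 45.231 − 14.112 = 31.119 N.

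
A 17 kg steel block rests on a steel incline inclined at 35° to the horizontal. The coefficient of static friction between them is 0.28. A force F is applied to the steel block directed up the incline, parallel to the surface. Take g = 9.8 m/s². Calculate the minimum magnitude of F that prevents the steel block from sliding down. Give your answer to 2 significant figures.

57 N

The normal force is N = mg cos 35° = 136.471 N. With F at its minimum the steel block is on the verge of sliding down, so static friction is at its maximum μ_s N = 0.28 × 136.471 = 38.212 N and acts up the slope.
Equilibrium along the incline: F + μ_s N = mg sin 35°, so F = 95.558 − 38.212 = 57.346 N.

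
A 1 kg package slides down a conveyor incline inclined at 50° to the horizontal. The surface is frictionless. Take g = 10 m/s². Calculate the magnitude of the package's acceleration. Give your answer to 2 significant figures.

Resolving the weight along the incline: the component pulling the package down the slope is mg sin 50° = 1 × 10 × 0.7660 = 7.660 N, and the normal force is N = mg cos 50° = 1 × 10 × 0.6428 = 6.428 N.
With no friction the net force along the incline is 7.660 N, so a = g sin 50° = 7.660 / 1 = 7.6600 m/s².

7.7 m/s²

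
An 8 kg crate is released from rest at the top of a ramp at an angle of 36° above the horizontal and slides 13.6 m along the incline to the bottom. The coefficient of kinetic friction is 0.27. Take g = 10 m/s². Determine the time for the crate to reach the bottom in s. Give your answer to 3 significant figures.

The weight component along the incline is mg sin 36° = 47.023 N and the normal force is N = mg cos 36° = 64.721 N.
Friction up the slope is f = μN = 0.27 × 64.721 = 17.475 N, so the net downslope force is 47.023 − 17.475 = 29.548 N and a = 29.548 / 8 = 3.6935 m/s².
Starting from rest, L = ½at², so t = √(2L/a) = √(2 × 13.6 / 3.6935) = 2.7137 s.

2.71 s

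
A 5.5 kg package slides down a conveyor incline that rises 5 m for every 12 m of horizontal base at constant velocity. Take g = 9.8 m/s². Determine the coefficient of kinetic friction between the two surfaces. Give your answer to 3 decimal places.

At constant velocity the net force along the incline is zero: mg sin 22.62° = μ mg cos 22.62°.
So μ = tan 22.62° = 0.3846 / 0.9231 = 0.4166.

0.417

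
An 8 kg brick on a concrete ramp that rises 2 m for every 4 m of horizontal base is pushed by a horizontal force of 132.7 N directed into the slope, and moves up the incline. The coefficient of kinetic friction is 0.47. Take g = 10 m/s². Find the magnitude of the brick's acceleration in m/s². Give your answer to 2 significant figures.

2.7 m/s²

The horizontal push has components F cos 26.57° = 132.7 × 0.8944 = 118.687 N up the incline and F sin 26.57° = 132.7 × 0.4472 = 59.343 N pressing into the surface.
The normal force is therefore N = mg cos 26.57° + F sin 26.57° = 71.552 + 59.343 = 130.895 N, and kinetic friction down the slope is μN = 0.47 × 130.895 = 61.521 N.
Along the incline: F cos 26.57° − mg sin 26.57° − μN = ma, so 118.687 − 35.776 − 61.521 = 8 a, giving a = 2.6738 m/s².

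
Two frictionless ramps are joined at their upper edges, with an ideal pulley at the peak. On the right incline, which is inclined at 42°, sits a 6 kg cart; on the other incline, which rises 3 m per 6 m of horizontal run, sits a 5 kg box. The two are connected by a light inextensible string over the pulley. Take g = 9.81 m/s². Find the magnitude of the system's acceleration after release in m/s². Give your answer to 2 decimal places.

Resolve each weight along its own incline: the 6 kg mass has component 6 × 9.81 × sin 42° = 39.385 N down its slope, and the 5 kg mass has 5 × 9.81 × sin 26.57° = 21.936 N down its slope.
The 6 kg side's 39.385 N exceeds the other side's 21.936 N, so that mass slides down and the 5 kg mass slides up. Taking that direction as positive, Newton's second law for the whole system gives 39.385 − 21.936 = (6 + 5) a, so a = 17.449 / 11 = 1.5863 m/s².

1.59 m/s²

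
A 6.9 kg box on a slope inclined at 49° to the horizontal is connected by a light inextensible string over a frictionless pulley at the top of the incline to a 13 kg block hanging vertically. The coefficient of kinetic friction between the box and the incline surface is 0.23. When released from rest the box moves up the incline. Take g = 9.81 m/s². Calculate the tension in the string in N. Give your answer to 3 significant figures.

For the box on the incline: the weight component along the slope is m₁g sin 49° = 6.9 × 9.81 × 0.7547 = 51.085 N and the normal force is N = m₁g cos 49° = 44.408 N.
Kinetic friction opposes the box's motion up the incline: f = μN = 0.23 × 44.408 = 10.214 N acting down the slope.
Newton's second law for the box (up-slope positive): T − 51.085 − 10.214 = 6.9 a. For the hanging block (downward positive): 13 × 9.81 − T = 13 a.
Adding the two equations eliminates T: 66.231 = 19.9 a, so a = 3.3282 m/s².
Then from the hanging block's equation, T = 13 × (9.81 − 3.3282) = 84.263 N.

84.3 N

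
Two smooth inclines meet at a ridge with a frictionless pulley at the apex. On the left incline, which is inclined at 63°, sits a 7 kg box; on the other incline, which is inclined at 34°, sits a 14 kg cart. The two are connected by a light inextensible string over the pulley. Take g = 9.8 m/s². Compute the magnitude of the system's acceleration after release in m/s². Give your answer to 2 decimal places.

0.74 m/s²

Resolve each weight along its own incline: the 7 kg mass has component 7 × 9.8 × sin 63° = 61.123 N down its slope, and the 14 kg mass has 14 × 9.8 × sin 34° = 76.721 N down its slope.
The 14 kg side's 76.721 N exceeds the other side's 61.123 N, so that mass slides down and the 7 kg mass slides up. Taking that direction as positive, Newton's second law for the whole system gives 76.721 − 61.123 = (7 + 14) a, so a = 15.598 / 21 = 0.7428 m/s².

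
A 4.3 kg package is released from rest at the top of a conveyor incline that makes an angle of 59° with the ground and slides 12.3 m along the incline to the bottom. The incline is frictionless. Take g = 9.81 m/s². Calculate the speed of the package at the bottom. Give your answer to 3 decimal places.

14.383 m/s

The weight component along the incline is mg sin 59° = 36.158 N and the normal force is N = mg cos 59° = 21.726 N.
With no friction, a = g sin 59° = 8.4088 m/s².
Starting from rest over a distance of 12.3 m, v² = 2aL = 2 × 8.4088 × 12.3 = 206.8565, so v = 14.3825 m/s.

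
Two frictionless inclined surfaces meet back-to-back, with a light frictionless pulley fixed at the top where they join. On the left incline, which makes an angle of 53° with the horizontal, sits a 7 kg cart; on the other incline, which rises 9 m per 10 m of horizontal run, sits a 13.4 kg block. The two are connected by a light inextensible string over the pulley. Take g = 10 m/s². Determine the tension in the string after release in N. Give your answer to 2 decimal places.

67.48 N

Resolve each weight along its own incline: the 7 kg mass has component 7 × 10 × sin 53° = 55.904 N down its slope, and the 13.4 kg mass has 13.4 × 10 × sin 41.99° = 89.641 N down its slope.
The 13.4 kg side's 89.641 N exceeds the other side's 55.904 N, so that mass slides down and the 7 kg mass slides up. Taking that direction as positive, Newton's second law for the whole system gives 89.641 − 55.904 = (7 + 13.4) a, so a = 33.737 / 20.4 = 1.6538 m/s².
For the 7 kg mass (up-slope positive): T − 55.904 = 7 × 1.6538, so T = 67.481 N.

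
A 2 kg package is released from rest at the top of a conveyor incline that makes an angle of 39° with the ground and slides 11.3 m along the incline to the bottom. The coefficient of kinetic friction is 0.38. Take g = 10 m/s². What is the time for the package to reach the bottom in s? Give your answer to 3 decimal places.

The weight component along the incline is mg sin 39° = 12.586 N and the normal force is N = mg cos 39° = 15.543 N.
Friction up the slope is f = μN = 0.38 × 15.543 = 5.906 N, so the net downslope force is 12.586 − 5.906 = 6.680 N and a = 6.680 / 2 = 3.3400 m/s².
Starting from rest, L = ½at², so t = √(2L/a) = √(2 × 11.3 / 3.3400) = 2.6012 s.

2.601 s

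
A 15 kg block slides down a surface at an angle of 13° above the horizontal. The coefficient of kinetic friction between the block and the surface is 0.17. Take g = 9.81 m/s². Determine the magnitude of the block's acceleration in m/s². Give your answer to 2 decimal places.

Resolving the weight along the incline: the component pulling the block down the slope is mg sin 13° = 15 × 9.81 × 0.2250 = 33.109 N, and the normal force is N = mg cos 13° = 15 × 9.81 × 0.9744 = 143.383 N.
Kinetic friction acts up the slope with magnitude f = μN = 0.17 × 143.383 = 24.375 N.
Net force along the incline is 33.109 − 24.375 = 8.734 N, so a = 8.734 / 15 = 0.5823 m/s².

0.58 m/s²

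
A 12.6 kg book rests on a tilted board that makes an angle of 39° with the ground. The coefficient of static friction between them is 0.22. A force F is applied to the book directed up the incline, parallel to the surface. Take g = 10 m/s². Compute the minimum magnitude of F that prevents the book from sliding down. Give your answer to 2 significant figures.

58 N

The normal force is N = mg cos 39° = 97.920 N. With F at its minimum the book is on the verge of sliding down, so static friction is at its maximum μ_s N = 0.22 × 97.920 = 21.542 N and acts up the slope.
Equilibrium along the incline: F + μ_s N = mg sin 39°, so F = 79.294 − 21.542 = 57.752 N.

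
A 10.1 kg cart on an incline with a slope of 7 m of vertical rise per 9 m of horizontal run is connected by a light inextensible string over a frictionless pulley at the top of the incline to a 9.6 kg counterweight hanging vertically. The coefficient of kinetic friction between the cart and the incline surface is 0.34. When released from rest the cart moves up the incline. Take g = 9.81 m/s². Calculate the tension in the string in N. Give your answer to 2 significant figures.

For the cart on the incline: the weight component along the slope is m₁g sin 37.87° = 10.1 × 9.81 × 0.6139 = 60.826 N and the normal force is N = m₁g cos 37.87° = 78.210 N.
Kinetic friction opposes the cart's motion up the incline: f = μN = 0.34 × 78.210 = 26.591 N acting down the slope.
Newton's second law for the cart (up-slope positive): T − 60.826 − 26.591 = 10.1 a. For the hanging counterweight (downward positive): 9.6 × 9.81 − T = 9.6 a.
Adding the two equations eliminates T: 6.759 = 19.7 a, so a = 0.3431 m/s².
Then from the hanging counterweight's equation, T = 9.6 × (9.81 − 0.3431) = 90.882 N.

91 N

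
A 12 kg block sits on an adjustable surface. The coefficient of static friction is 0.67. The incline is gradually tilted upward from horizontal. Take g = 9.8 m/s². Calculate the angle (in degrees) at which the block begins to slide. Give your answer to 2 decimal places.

33.82°

At the threshold of sliding, static friction is at its maximum μ_s N and exactly balances the weight component along the incline: mg sin θ = μ_s mg cos θ.
Hence tan θ = μ_s = 0.67, so θ = arctan(0.67) = 33.8221°.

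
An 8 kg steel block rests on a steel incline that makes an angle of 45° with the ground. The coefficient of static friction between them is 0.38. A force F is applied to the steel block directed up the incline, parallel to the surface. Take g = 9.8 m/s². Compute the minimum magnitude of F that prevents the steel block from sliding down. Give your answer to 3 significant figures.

The normal force is N = mg cos 45° = 55.437 N. With F at its minimum the steel block is on the verge of sliding down, so static friction is at its maximum μ_s N = 0.38 × 55.437 = 21.066 N and acts up the slope.
Equilibrium along the incline: F + μ_s N = mg sin 45°, so F = 55.437 − 21.066 = 34.371 N.

34.4 N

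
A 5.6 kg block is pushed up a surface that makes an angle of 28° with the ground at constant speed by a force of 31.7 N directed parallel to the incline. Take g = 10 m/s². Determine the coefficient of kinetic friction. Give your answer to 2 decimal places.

At constant speed ΣF = 0 along the incline. The applied 31.7 N acts up the slope; the weight component mg sin 28° = 26.290 N and kinetic friction μN both act down the slope.
So 31.7 = 26.290 + μ × 49.445, giving μ = (31.7 − 26.290) / 49.445 = 0.1094.

0.11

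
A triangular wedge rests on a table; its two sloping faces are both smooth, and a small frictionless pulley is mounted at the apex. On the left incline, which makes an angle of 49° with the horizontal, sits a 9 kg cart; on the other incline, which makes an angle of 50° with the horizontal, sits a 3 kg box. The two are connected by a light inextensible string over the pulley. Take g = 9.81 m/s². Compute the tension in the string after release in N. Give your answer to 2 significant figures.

34 N

Resolve each weight along its own incline: the 9 kg mass has component 9 × 9.81 × sin 49° = 66.633 N down its slope, and the 3 kg mass has 3 × 9.81 × sin 50° = 22.545 N down its slope.
The 9 kg side's 66.633 N exceeds the other side's 22.545 N, so that mass slides down and the 3 kg mass slides up. Taking that direction as positive, Newton's second law for the whole system gives 66.633 − 22.545 = (9 + 3) a, so a = 44.088 / 12 = 3.6740 m/s².
For the 3 kg mass (up-slope positive): T − 22.545 = 3 × 3.6740, so T = 33.567 N.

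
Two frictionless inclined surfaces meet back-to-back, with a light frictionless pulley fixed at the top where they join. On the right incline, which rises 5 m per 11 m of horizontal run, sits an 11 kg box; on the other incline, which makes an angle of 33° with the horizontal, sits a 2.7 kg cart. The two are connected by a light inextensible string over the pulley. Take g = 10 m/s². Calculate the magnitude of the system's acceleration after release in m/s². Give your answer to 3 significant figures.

Resolve each weight along its own incline: the 11 kg mass has component 11 × 10 × sin 24.44° = 45.518 N down its slope, and the 2.7 kg mass has 2.7 × 10 × sin 33° = 14.705 N down its slope.
The 11 kg side's 45.518 N exceeds the other side's 14.705 N, so that mass slides down and the 2.7 kg mass slides up. Taking that direction as positive, Newton's second law for the whole system gives 45.518 − 14.705 = (11 + 2.7) a, so a = 30.813 / 13.7 = 2.2491 m/s².

2.25 m/s²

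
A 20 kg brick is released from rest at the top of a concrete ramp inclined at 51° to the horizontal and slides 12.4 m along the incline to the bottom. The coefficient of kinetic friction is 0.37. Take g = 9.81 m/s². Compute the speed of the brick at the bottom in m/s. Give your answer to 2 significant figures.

12 m/s

The weight component along the incline is mg sin 51° = 152.476 N and the normal force is N = mg cos 51° = 123.473 N.
Friction up the slope is f = μN = 0.37 × 123.473 = 45.685 N, so the net downslope force is 152.476 − 45.685 = 106.791 N and a = 106.791 / 20 = 5.3396 m/s².
Starting from rest over a distance of 12.4 m, v² = 2aL = 2 × 5.3396 × 12.4 = 132.4221, so v = 11.5075 m/s.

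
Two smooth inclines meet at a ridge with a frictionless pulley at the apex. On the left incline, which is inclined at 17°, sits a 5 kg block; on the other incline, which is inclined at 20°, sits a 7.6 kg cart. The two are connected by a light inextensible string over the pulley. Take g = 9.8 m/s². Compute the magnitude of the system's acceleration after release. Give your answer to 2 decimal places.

0.88 m/s²

Resolve each weight along its own incline: the 5 kg mass has component 5 × 9.8 × sin 17° = 14.326 N down its slope, and the 7.6 kg mass has 7.6 × 9.8 × sin 20° = 25.474 N down its slope.
The 7.6 kg side's 25.474 N exceeds the other side's 14.326 N, so that mass slides down and the 5 kg mass slides up. Taking that direction as positive, Newton's second law for the whole system gives 25.474 − 14.326 = (5 + 7.6) a, so a = 11.148 / 12.6 = 0.8848 m/s².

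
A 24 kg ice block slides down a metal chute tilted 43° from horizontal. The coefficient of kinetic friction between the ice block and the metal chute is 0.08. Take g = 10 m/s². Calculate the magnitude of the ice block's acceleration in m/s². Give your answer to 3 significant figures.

Resolving the weight along the incline: the component pulling the ice block down the slope is mg sin 43° = 24 × 10 × 0.6820 = 163.680 N, and the normal force is N = mg cos 43° = 24 × 10 × 0.7314 = 175.536 N.
Kinetic friction acts up the slope with magnitude f = μN = 0.08 × 175.536 = 14.043 N.
Net force along the incline is 163.680 − 14.043 = 149.637 N, so a = 149.637 / 24 = 6.2349 m/s².

6.23 m/s²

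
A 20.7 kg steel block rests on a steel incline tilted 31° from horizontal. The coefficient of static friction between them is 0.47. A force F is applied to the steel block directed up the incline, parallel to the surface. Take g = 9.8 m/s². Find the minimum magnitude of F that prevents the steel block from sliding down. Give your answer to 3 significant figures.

The normal force is N = mg cos 31° = 173.885 N. With F at its minimum the steel block is on the verge of sliding down, so static friction is at its maximum μ_s N = 0.47 × 173.885 = 81.726 N and acts up the slope.
Equilibrium along the incline: F + μ_s N = mg sin 31°, so F = 104.481 − 81.726 = 22.755 N.

22.8 N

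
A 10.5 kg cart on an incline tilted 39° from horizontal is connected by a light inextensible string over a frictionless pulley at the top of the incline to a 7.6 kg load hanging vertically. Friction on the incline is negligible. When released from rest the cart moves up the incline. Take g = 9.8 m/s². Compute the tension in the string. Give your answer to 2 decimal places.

70.40 N

For the cart on the incline: the weight component along the slope is m₁g sin 39° = 10.5 × 9.8 × 0.6293 = 64.755 N and the normal force is N = m₁g cos 39° = 79.968 N.
Newton's second law for the cart (up-slope positive): T − 64.755 = 10.5 a. For the hanging load (downward positive): 7.6 × 9.8 − T = 7.6 a.
Adding the two equations eliminates T: 9.725 = 18.1 a, so a = 0.5373 m/s².
Then from the hanging load's equation, T = 7.6 × (9.8 − 0.5373) = 70.397 N.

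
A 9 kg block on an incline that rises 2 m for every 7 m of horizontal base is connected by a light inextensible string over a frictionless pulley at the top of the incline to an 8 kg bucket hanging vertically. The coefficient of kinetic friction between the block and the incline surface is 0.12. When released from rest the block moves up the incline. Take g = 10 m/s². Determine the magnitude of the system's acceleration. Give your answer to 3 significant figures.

For the block on the incline: the weight component along the slope is m₁g sin 15.95° = 9 × 10 × 0.2747 = 24.723 N and the normal force is N = m₁g cos 15.95° = 86.537 N.
Kinetic friction opposes the block's motion up the incline: f = μN = 0.12 × 86.537 = 10.384 N acting down the slope.
Newton's second law for the block (up-slope positive): T − 24.723 − 10.384 = 9 a. For the hanging bucket (downward positive): 8 × 10 − T = 8 a.
Adding the two equations eliminates T: 44.893 = 17 a, so a = 2.6408 m/s².

2.64 m/s²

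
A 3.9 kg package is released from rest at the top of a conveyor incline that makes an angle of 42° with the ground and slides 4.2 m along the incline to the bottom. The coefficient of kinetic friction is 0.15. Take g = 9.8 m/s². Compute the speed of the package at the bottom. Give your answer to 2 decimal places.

The weight component along the incline is mg sin 42° = 25.574 N and the normal force is N = mg cos 42° = 28.403 N.
Friction up the slope is f = μN = 0.15 × 28.403 = 4.260 N, so the net downslope force is 25.574 − 4.260 = 21.314 N and a = 21.314 / 3.9 = 5.4651 m/s².
Starting from rest over a distance of 4.2 m, v² = 2aL = 2 × 5.4651 × 4.2 = 45.9068, so v = 6.7755 m/s.

6.78 m/s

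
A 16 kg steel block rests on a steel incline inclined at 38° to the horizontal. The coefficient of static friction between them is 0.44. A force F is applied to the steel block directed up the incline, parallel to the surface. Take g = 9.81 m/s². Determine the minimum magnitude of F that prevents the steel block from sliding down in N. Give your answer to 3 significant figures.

The normal force is N = mg cos 38° = 123.686 N. With F at its minimum the steel block is on the verge of sliding down, so static friction is at its maximum μ_s N = 0.44 × 123.686 = 54.422 N and acts up the slope.
Equilibrium along the incline: F + μ_s N = mg sin 38°, so F = 96.634 − 54.422 = 42.212 N.

42.2 N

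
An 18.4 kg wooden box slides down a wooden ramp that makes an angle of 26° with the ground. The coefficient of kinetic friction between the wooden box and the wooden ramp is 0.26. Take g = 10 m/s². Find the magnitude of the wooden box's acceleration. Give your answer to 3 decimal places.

2.047 m/s²

Resolving the weight along the incline: the component pulling the wooden box down the slope is mg sin 26° = 18.4 × 10 × 0.4384 = 80.666 N, and the normal force is N = mg cos 26° = 18.4 × 10 × 0.8988 = 165.379 N.
Kinetic friction acts up the slope with magnitude f = μN = 0.26 × 165.379 = 42.999 N.
Net force along the incline is 80.666 − 42.999 = 37.667 N, so a = 37.667 / 18.4 = 2.0471 m/s².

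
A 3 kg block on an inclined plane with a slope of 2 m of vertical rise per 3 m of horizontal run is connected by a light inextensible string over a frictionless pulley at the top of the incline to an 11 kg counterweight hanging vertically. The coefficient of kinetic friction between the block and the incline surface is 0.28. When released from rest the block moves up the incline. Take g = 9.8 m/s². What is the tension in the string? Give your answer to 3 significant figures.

41.3 N

For the block on the incline: the weight component along the slope is m₁g sin 33.69° = 3 × 9.8 × 0.5547 = 16.308 N and the normal force is N = m₁g cos 33.69° = 24.462 N.
Kinetic friction opposes the block's motion up the incline: f = μN = 0.28 × 24.462 = 6.849 N acting down the slope.
Newton's second law for the block (up-slope positive): T − 16.308 − 6.849 = 3 a. For the hanging counterweight (downward positive): 11 × 9.8 − T = 11 a.
Adding the two equations eliminates T: 84.643 = 14 a, so a = 6.0459 m/s².
Then from the hanging counterweight's equation, T = 11 × (9.8 − 6.0459) = 41.295 N.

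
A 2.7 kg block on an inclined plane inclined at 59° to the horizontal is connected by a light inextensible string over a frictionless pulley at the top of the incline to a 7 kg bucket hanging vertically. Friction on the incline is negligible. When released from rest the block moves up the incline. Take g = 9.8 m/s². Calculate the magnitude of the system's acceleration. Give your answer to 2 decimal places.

For the block on the incline: the weight component along the slope is m₁g sin 59° = 2.7 × 9.8 × 0.8572 = 22.682 N and the normal force is N = m₁g cos 59° = 13.628 N.
Newton's second law for the block (up-slope positive): T − 22.682 = 2.7 a. For the hanging bucket (downward positive): 7 × 9.8 − T = 7 a.
Adding the two equations eliminates T: 45.918 = 9.7 a, so a = 4.7338 m/s².

4.73 m/s²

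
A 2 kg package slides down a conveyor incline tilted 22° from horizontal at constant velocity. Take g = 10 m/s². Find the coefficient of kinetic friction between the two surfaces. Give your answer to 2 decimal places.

0.40

At constant velocity the net force along the incline is zero: mg sin 22° = μ mg cos 22°.
So μ = tan 22° = 0.3746 / 0.9272 = 0.4040.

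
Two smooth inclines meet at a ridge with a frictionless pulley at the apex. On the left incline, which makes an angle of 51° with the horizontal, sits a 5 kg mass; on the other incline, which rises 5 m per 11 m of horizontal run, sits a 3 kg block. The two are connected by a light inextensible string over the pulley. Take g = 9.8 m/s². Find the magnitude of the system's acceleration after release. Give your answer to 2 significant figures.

Resolve each weight along its own incline: the 5 kg mass has component 5 × 9.8 × sin 51° = 38.080 N down its slope, and the 3 kg mass has 3 × 9.8 × sin 24.44° = 12.166 N down its slope.
The 5 kg side's 38.080 N exceeds the other side's 12.166 N, so that mass slides down and the 3 kg mass slides up. Taking that direction as positive, Newton's second law for the whole system gives 38.080 − 12.166 = (5 + 3) a, so a = 25.914 / 8 = 3.2393 m/s².

3.2 m/s²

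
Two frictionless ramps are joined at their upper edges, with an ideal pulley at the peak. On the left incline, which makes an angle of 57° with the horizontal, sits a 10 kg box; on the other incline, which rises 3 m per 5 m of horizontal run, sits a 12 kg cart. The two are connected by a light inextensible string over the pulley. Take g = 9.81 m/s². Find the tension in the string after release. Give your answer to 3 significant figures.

72.4 N

Resolve each weight along its own incline: the 10 kg mass has component 10 × 9.81 × sin 57° = 82.274 N down its slope, and the 12 kg mass has 12 × 9.81 × sin 30.96° = 60.566 N down its slope.
The 10 kg side's 82.274 N exceeds the other side's 60.566 N, so that mass slides down and the 12 kg mass slides up. Taking that direction as positive, Newton's second law for the whole system gives 82.274 − 60.566 = (10 + 12) a, so a = 21.708 / 22 = 0.9867 m/s².
For the 12 kg mass (up-slope positive): T − 60.566 = 12 × 0.9867, so T = 72.406 N.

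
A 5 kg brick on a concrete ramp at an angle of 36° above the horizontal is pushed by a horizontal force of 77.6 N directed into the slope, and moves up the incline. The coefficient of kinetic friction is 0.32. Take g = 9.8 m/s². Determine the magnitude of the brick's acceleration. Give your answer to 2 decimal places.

1.34 m/s²

The horizontal push has components F cos 36° = 77.6 × 0.8090 = 62.778 N up the incline and F sin 36° = 77.6 × 0.5878 = 45.613 N pressing into the surface.
The normal force is therefore N = mg cos 36° + F sin 36° = 39.641 + 45.613 = 85.254 N, and kinetic friction down the slope is μN = 0.32 × 85.254 = 27.281 N.
Along the incline: F cos 36° − mg sin 36° − μN = ma, so 62.778 − 28.802 − 27.281 = 5 a, giving a = 1.3390 m/s².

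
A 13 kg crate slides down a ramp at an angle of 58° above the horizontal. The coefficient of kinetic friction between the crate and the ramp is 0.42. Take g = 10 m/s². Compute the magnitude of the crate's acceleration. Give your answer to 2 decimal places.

Resolving the weight along the incline: the component pulling the crate down the slope is mg sin 58° = 13 × 10 × 0.8480 = 110.240 N, and the normal force is N = mg cos 58° = 13 × 10 × 0.5299 = 68.887 N.
Kinetic friction acts up the slope with magnitude f = μN = 0.42 × 68.887 = 28.933 N.
Net force along the incline is 110.240 − 28.933 = 81.307 N, so a = 81.307 / 13 = 6.2544 m/s².

6.25 m/s²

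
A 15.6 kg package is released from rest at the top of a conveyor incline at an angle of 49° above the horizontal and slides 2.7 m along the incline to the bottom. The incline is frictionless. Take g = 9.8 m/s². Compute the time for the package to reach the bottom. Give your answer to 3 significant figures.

0.854 s

The weight component along the incline is mg sin 49° = 115.380 N and the normal force is N = mg cos 49° = 100.298 N.
With no friction, a = g sin 49° = 7.3962 m/s².
Starting from rest, L = ½at², so t = √(2L/a) = √(2 × 2.7 / 7.3962) = 0.8545 s.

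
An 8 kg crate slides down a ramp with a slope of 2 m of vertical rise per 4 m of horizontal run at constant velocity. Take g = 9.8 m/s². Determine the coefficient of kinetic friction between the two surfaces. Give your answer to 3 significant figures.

At constant velocity the net force along the incline is zero: mg sin 26.57° = μ mg cos 26.57°.
So μ = tan 26.57° = 0.4472 / 0.8944 = 0.5000.

0.500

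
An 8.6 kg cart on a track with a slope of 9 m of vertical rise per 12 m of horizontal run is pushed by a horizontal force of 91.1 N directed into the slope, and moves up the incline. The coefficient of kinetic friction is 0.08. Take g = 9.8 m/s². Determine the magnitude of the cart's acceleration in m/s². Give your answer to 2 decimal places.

1.46 m/s²

The horizontal push has components F cos 36.87° = 91.1 × 0.8000 = 72.880 N up the incline and F sin 36.87° = 91.1 × 0.6000 = 54.660 N pressing into the surface.
The normal force is therefore N = mg cos 36.87° + F sin 36.87° = 67.424 + 54.660 = 122.084 N, and kinetic friction down the slope is μN = 0.08 × 122.084 = 9.767 N.
Along the incline: F cos 36.87° − mg sin 36.87° − μN = ma, so 72.880 − 50.568 − 9.767 = 8.6 a, giving a = 1.4587 m/s².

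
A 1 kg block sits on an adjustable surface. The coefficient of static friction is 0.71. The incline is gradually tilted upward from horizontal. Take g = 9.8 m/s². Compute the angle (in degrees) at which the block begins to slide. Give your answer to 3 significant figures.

35.4°

At the threshold of sliding, static friction is at its maximum μ_s N and exactly balances the weight component along the incline: mg sin θ = μ_s mg cos θ.
Hence tan θ = μ_s = 0.71, so θ = arctan(0.71) = 35.3748°.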